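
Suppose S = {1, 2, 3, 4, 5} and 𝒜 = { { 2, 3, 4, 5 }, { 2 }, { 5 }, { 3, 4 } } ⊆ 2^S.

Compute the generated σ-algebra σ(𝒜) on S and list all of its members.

σ(𝒜) = { {  }, { 1 }, { 2 }, { 5 }, { 1, 2 }, { 1, 5 }, { 2, 5 }, { 3, 4 }, { 1, 2, 5 }, { 1, 3, 4 }, { 2, 3, 4 }, { 3, 4, 5 }, { 1, 2, 3, 4 }, { 1, 3, 4, 5 }, { 2, 3, 4, 5 }, S }

Working:
Take S₀ = 𝒜 ∪ {∅, S} = { {  }, { 2 }, { 5 }, { 3, 4 }, { 2, 3, 4, 5 }, S }.
Pass 1: +7 →
  { 1 }  = complement { 2, 3, 4, 5 }
  { 2, 5 }  = { 2 } ∪ { 5 }
  { 1, 2, 5 }  = complement { 3, 4 }
  { 2, 3, 4 }  = { 3, 4 } ∪ { 2 }
  { 3, 4, 5 }  = { 3, 4 } ∪ { 5 }
  { 1, 2, 3, 4 }  = complement { 5 }
  { 1, 3, 4, 5 }  = complement { 2 }
Pass 2 adds 3:
  { 1, 2 }  = complement { 3, 4, 5 }
  { 1, 5 }  = complement { 2, 3, 4 }
  { 1, 3, 4 }  = complement { 2, 5 }
After Pass 3 the family is unchanged; done.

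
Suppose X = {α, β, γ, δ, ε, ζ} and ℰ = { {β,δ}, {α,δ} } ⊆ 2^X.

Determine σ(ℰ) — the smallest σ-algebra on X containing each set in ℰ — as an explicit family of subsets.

σ(ℰ) (16 sets): { {}, {α}, {β}, {δ}, {α,β}, {α,δ}, {β,δ}, {α,β,δ}, {γ,ε,ζ}, {α,γ,ε,ζ}, {β,γ,ε,ζ}, {γ,δ,ε,ζ}, {α,β,γ,ε,ζ}, {α,γ,δ,ε,ζ}, {β,γ,δ,ε,ζ}, X }

Working:
Take S₀ = ℰ ∪ {∅, X} = { {}, {α,δ}, {β,δ}, X }.
Iteration 1 adds 3:
  {α,β,δ}  = {β,δ} ∪ {α,δ}
  {α,γ,ε,ζ}  = complement {β,δ}
  {β,γ,ε,ζ}  = complement {α,δ}
  — 7 sets.
Iteration 2 adds 4:
  {γ,ε,ζ}  = complement {α,β,δ}
  {α,β,γ,ε,ζ}  = {α,γ,ε,ζ} ∪ {β,γ,ε,ζ}
  {α,γ,δ,ε,ζ}  = {α,γ,ε,ζ} ∪ {α,δ}
  {β,γ,δ,ε,ζ}  = {β,δ} ∪ {β,γ,ε,ζ}
  — 11 sets.
Iteration 3 (3 new):
  {α}  = complement {β,γ,δ,ε,ζ}
  {β}  = complement {α,γ,δ,ε,ζ}
  {δ}  = complement {α,β,γ,ε,ζ}
  — 14 sets.
Iteration 4: 2 new —
  {α,β}  = {α} ∪ {β}
  {γ,δ,ε,ζ}  = {γ,ε,ζ} ∪ {δ}
  — 16 sets.
Iteration 5: already closed under ᶜ and ∪.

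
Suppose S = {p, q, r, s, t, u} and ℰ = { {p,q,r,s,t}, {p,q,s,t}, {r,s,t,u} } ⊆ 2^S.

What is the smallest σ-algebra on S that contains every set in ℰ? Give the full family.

σ(ℰ) = { {}, {r}, {u}, {p,q}, {r,u}, {s,t}, {p,q,r}, {p,q,u}, {r,s,t}, {s,t,u}, {p,q,r,u}, {p,q,s,t}, {r,s,t,u}, {p,q,r,s,t}, {p,q,s,t,u}, S }

Derivation:
Take S₀ = ℰ ∪ {∅, S} = { {}, {p,q,s,t}, {r,s,t,u}, {p,q,r,s,t}, S }.
Round 1: 3 new —
  {u}  = ᶜ of {p,q,r,s,t}
  {p,q}  = ᶜ of {r,s,t,u}
  {r,u}  = ᶜ of {p,q,s,t}
  [8 total]
Round 2 adds 3:
  {p,q,u}  = {p,q} ∪ {u}
  {p,q,r,u}  = {p,q} ∪ {r,u}
  {p,q,s,t,u}  = {p,q,s,t} ∪ {u}
  [11 total]
Round 3: +3 →
  {r}  = ᶜ of {p,q,s,t,u}
  {s,t}  = ᶜ of {p,q,r,u}
  {r,s,t}  = ᶜ of {p,q,u}
  [14 total]
Round 4: 2 new —
  {p,q,r}  = {r} ∪ {p,q}
  {s,t,u}  = {s,t} ∪ {u}
  [16 total]
Round 5: already closed under ᶜ and ∪.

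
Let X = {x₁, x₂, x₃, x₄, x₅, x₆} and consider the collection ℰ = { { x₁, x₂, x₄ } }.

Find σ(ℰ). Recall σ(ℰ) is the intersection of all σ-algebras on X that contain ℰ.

Answer: σ(ℰ) = { ∅, { x₁, x₂, x₄ }, { x₃, x₅, x₆ }, X }

Derivation:
Take S₀ = ℰ ∪ {∅, X} = { ∅, { x₁, x₂, x₄ }, X }.
Iteration 1 adds 1:
  { x₃, x₅, x₆ }  = { x₁, x₂, x₄ }ᶜ
  |family| = 4
Iteration 2: no new sets; the family is a σ-algebra.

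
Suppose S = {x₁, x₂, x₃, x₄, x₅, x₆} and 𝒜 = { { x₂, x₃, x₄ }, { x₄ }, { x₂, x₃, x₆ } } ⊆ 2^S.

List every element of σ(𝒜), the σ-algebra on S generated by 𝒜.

|σ(𝒜)| = 16.  σ(𝒜) = { ∅, { x₄ }, { x₆ }, { x₁, x₅ }, { x₂, x₃ }, { x₄, x₆ }, { x₁, x₄, x₅ }, { x₁, x₅, x₆ }, { x₂, x₃, x₄ }, { x₂, x₃, x₆ }, { x₁, x₂, x₃, x₅ }, { x₁, x₄, x₅, x₆ }, { x₂, x₃, x₄, x₆ }, { x₁, x₂, x₃, x₄, x₅ }, { x₁, x₂, x₃, x₅, x₆ }, S }

Derivation:
Initial family (5 sets): { ∅, { x₄ }, { x₂, x₃, x₄ }, { x₂, x₃, x₆ }, S }.
Round 1 adds 4:
  { x₁, x₄, x₅ }  = S∖{ x₂, x₃, x₆ }
  { x₁, x₅, x₆ }  = S∖{ x₂, x₃, x₄ }
  { x₂, x₃, x₄, x₆ }  = { x₂, x₃, x₄ } ∪ { x₂, x₃, x₆ }
  { x₁, x₂, x₃, x₅, x₆ }  = S∖{ x₄ }
  — 9 sets.
Round 2 adds 3:
  { x₁, x₅ }  = S∖{ x₂, x₃, x₄, x₆ }
  { x₁, x₄, x₅, x₆ }  = { x₁, x₄, x₅ } ∪ { x₁, x₅, x₆ }
  { x₁, x₂, x₃, x₄, x₅ }  = { x₁, x₄, x₅ } ∪ { x₂, x₃, x₄ }
  — 12 sets.
Round 3 adds 2:
  { x₆ }  = S∖{ x₁, x₂, x₃, x₄, x₅ }
  { x₂, x₃ }  = S∖{ x₁, x₄, x₅, x₆ }
  — 14 sets.
Round 4: +2 →
  { x₄, x₆ }  = { x₄ } ∪ { x₆ }
  { x₁, x₂, x₃, x₅ }  = { x₂, x₃ } ∪ { x₁, x₅ }
  — 16 sets.
Round 5: stable.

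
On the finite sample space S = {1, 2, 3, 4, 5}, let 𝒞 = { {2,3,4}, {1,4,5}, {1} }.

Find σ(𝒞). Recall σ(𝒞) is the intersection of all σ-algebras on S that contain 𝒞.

Start: 𝒞 ∪ {∅, S} = { ∅, {1}, {1,4,5}, {2,3,4}, S }.
Step 1. New:
  {1,5}  = S∖{2,3,4}
  {2,3}  = S∖{1,4,5}
  {1,2,3,4}  = {2,3,4} ∪ {1}
  {2,3,4,5}  = S∖{1}
Step 2: 3 new —
  {5}  = S∖{1,2,3,4}
  {1,2,3}  = {2,3} ∪ {1}
  {1,2,3,5}  = {2,3} ∪ {1,5}
Step 3 (3 new):
  {4}  = S∖{1,2,3,5}
  {4,5}  = S∖{1,2,3}
  {2,3,5}  = {2,3} ∪ {5}
Step 4 adds 1:
  {1,4}  = S∖{2,3,5}
Step 5: already closed under ᶜ and ∪.

Hence σ(𝒞) has 16 members: { ∅, {1}, {4}, {5}, {1,4}, {1,5}, {2,3}, {4,5}, {1,2,3}, {1,4,5}, {2,3,4}, {2,3,5}, {1,2,3,4}, {1,2,3,5}, {2,3,4,5}, S }.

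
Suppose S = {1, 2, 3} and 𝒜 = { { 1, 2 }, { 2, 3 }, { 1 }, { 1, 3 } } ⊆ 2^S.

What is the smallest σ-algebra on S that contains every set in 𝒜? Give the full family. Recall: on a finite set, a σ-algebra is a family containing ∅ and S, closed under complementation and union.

Take S₀ = 𝒜 ∪ {∅, S} = { ∅, { 1 }, { 1, 2 }, { 1, 3 }, { 2, 3 }, S }.
Iteration 1 (2 new):
  { 2 }  = { 1, 3 }ᶜ
  { 3 }  = { 1, 2 }ᶜ
  (now 8)
Iteration 2: no new sets; the family is a σ-algebra.

σ(𝒜) = { ∅, { 1 }, { 2 }, { 3 }, { 1, 2 }, { 1, 3 }, { 2, 3 }, S }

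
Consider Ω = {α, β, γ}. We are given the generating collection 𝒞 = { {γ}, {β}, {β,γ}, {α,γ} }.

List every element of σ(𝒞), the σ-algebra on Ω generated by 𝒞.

Start: 𝒞 ∪ {∅, Ω} = { ∅, {β}, {γ}, {α,γ}, {β,γ}, Ω }.
Iteration 1: +2 →
  {α}  = Ω∖{β,γ}
  {α,β}  = Ω∖{γ}
Iteration 2: no new sets; the family is a σ-algebra.

σ(𝒞) = { ∅, {α}, {β}, {γ}, {α,β}, {α,γ}, {β,γ}, Ω }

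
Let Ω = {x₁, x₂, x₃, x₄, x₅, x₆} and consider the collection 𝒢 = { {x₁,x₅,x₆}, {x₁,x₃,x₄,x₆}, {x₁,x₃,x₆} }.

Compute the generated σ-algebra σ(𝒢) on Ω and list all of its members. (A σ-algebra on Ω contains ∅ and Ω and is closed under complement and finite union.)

σ(𝒢) (32 sets): { {}, {x₂}, {x₃}, {x₄}, {x₅}, {x₁,x₆}, {x₂,x₃}, {x₂,x₄}, {x₂,x₅}, {x₃,x₄}, {x₃,x₅}, {x₄,x₅}, {x₁,x₂,x₆}, {x₁,x₃,x₆}, {x₁,x₄,x₆}, {x₁,x₅,x₆}, {x₂,x₃,x₄}, {x₂,x₃,x₅}, {x₂,x₄,x₅}, {x₃,x₄,x₅}, {x₁,x₂,x₃,x₆}, {x₁,x₂,x₄,x₆}, {x₁,x₂,x₅,x₆}, {x₁,x₃,x₄,x₆}, {x₁,x₃,x₅,x₆}, {x₁,x₄,x₅,x₆}, {x₂,x₃,x₄,x₅}, {x₁,x₂,x₃,x₄,x₆}, {x₁,x₂,x₃,x₅,x₆}, {x₁,x₂,x₄,x₅,x₆}, {x₁,x₃,x₄,x₅,x₆}, Ω }

Working:
Initial family (5 sets): { {}, {x₁,x₃,x₆}, {x₁,x₅,x₆}, {x₁,x₃,x₄,x₆}, Ω }.
Round 1. New:
  {x₂,x₅}  = Ω∖{x₁,x₃,x₄,x₆}
  {x₂,x₃,x₄}  = Ω∖{x₁,x₅,x₆}
  {x₂,x₄,x₅}  = Ω∖{x₁,x₃,x₆}
  {x₁,x₃,x₅,x₆}  = {x₁,x₅,x₆} ∪ {x₁,x₃,x₆}
  {x₁,x₃,x₄,x₅,x₆}  = {x₁,x₅,x₆} ∪ {x₁,x₃,x₄,x₆}
  (now 10)
Round 2: +7 →
  {x₂}  = Ω∖{x₁,x₃,x₄,x₅,x₆}
  {x₂,x₄}  = Ω∖{x₁,x₃,x₅,x₆}
  {x₁,x₂,x₅,x₆}  = {x₂,x₅} ∪ {x₁,x₅,x₆}
  {x₂,x₃,x₄,x₅}  = {x₂,x₅} ∪ {x₂,x₃,x₄}
  {x₁,x₂,x₃,x₄,x₆}  = {x₂,x₃,x₄} ∪ {x₁,x₃,x₆}
  {x₁,x₂,x₃,x₅,x₆}  = {x₁,x₃,x₅,x₆} ∪ {x₂,x₅}
  {x₁,x₂,x₄,x₅,x₆}  = {x₁,x₅,x₆} ∪ {x₂,x₄,x₅}
  (now 17)
Round 3. New:
  {x₃}  = Ω∖{x₁,x₂,x₄,x₅,x₆}
  {x₄}  = Ω∖{x₁,x₂,x₃,x₅,x₆}
  {x₅}  = Ω∖{x₁,x₂,x₃,x₄,x₆}
  {x₁,x₆}  = Ω∖{x₂,x₃,x₄,x₅}
  {x₃,x₄}  = Ω∖{x₁,x₂,x₅,x₆}
  {x₁,x₂,x₃,x₆}  = {x₁,x₃,x₆} ∪ {x₂}
  (now 23)
Round 4 adds 9:
  {x₂,x₃}  = {x₂} ∪ {x₃}
  {x₃,x₅}  = {x₅} ∪ {x₃}
  {x₄,x₅}  = Ω∖{x₁,x₂,x₃,x₆}
  {x₁,x₂,x₆}  = {x₁,x₆} ∪ {x₂}
  {x₁,x₄,x₆}  = {x₁,x₆} ∪ {x₄}
  {x₂,x₃,x₅}  = {x₂,x₅} ∪ {x₃}
  {x₃,x₄,x₅}  = {x₃,x₄} ∪ {x₅}
  {x₁,x₂,x₄,x₆}  = {x₁,x₆} ∪ {x₂,x₄}
  {x₁,x₄,x₅,x₆}  = {x₁,x₅,x₆} ∪ {x₄}
  (now 32)
Round 5: stable.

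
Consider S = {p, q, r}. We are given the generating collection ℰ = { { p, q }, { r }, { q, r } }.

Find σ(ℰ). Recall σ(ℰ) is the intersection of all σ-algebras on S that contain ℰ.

Begin from { ∅, { r }, { p, q }, { q, r }, S } (that is, ℰ plus ∅ and S).
Step 1: 1 new —
  { p }  = complement { q, r }
  [6 total]
Step 2: +1 →
  { p, r }  = { r } ∪ { p }
  [7 total]
Step 3: 1 new —
  { q }  = complement { p, r }
  [8 total]
Step 4: stable.

Hence σ(ℰ) has 8 members: { ∅, { p }, { q }, { r }, { p, q }, { p, r }, { q, r }, S }.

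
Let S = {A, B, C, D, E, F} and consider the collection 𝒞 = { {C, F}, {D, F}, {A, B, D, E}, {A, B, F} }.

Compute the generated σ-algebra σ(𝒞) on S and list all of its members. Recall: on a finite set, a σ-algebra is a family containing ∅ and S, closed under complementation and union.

σ(𝒞) = { ∅, {C}, {D}, {E}, {F}, {A, B}, {C, D}, {C, E}, {C, F}, {D, E}, {D, F}, {E, F}, {A, B, C}, {A, B, D}, {A, B, E}, {A, B, F}, {C, D, E}, {C, D, F}, {C, E, F}, {D, E, F}, {A, B, C, D}, {A, B, C, E}, {A, B, C, F}, {A, B, D, E}, {A, B, D, F}, {A, B, E, F}, {C, D, E, F}, {A, B, C, D, E}, {A, B, C, D, F}, {A, B, C, E, F}, {A, B, D, E, F}, S }

Trace:
Start: 𝒞 ∪ {∅, S} = { ∅, {C, F}, {D, F}, {A, B, F}, {A, B, D, E}, S }.
Pass 1: 6 new —
  {C, D, E}  = complement {A, B, F}
  {C, D, F}  = {C, F} ∪ {D, F}
  {A, B, C, E}  = complement {D, F}
  {A, B, C, F}  = {C, F} ∪ {A, B, F}
  {A, B, D, F}  = {A, B, F} ∪ {D, F}
  {A, B, D, E, F}  = {A, B, F} ∪ {A, B, D, E}
  (now 12)
Pass 2: 8 new —
  {C}  = complement {A, B, D, E, F}
  {C, E}  = complement {A, B, D, F}
  {D, E}  = complement {A, B, C, F}
  {A, B, E}  = complement {C, D, F}
  {C, D, E, F}  = {C, D, E} ∪ {C, F}
  {A, B, C, D, E}  = {C, D, E} ∪ {A, B, D, E}
  {A, B, C, D, F}  = {A, B, D, F} ∪ {A, B, C, F}
  {A, B, C, E, F}  = {A, B, C, F} ∪ {A, B, C, E}
  (now 20)
Pass 3: +7 →
  {D}  = complement {A, B, C, E, F}
  {E}  = complement {A, B, C, D, F}
  {F}  = complement {A, B, C, D, E}
  {A, B}  = complement {C, D, E, F}
  {C, E, F}  = {C, E} ∪ {C, F}
  {D, E, F}  = {D, E} ∪ {D, F}
  {A, B, E, F}  = {A, B, E} ∪ {A, B, F}
  (now 27)
Pass 4 adds 4:
  {C, D}  = complement {A, B, E, F}
  {E, F}  = {F} ∪ {E}
  {A, B, C}  = complement {D, E, F}
  {A, B, D}  = complement {C, E, F}
  (now 31)
Pass 5 adds 1:
  {A, B, C, D}  = complement {E, F}
  (now 32)
Pass 6: closed — nothing new.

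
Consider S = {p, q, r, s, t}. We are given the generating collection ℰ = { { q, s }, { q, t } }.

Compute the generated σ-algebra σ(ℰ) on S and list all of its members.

Start: ℰ ∪ {∅, S} = { {  }, { q, s }, { q, t }, S }.
Pass 1: 3 new —
  { p, r, s }  = ᶜ of { q, t }
  { p, r, t }  = ᶜ of { q, s }
  { q, s, t }  = { q, t } ∪ { q, s }
  (now 7)
Pass 2: +4 →
  { p, r }  = ᶜ of { q, s, t }
  { p, q, r, s }  = { p, r, s } ∪ { q, s }
  { p, q, r, t }  = { q, t } ∪ { p, r, t }
  { p, r, s, t }  = { p, r, s } ∪ { p, r, t }
  (now 11)
Pass 3 adds 3:
  { q }  = ᶜ of { p, r, s, t }
  { s }  = ᶜ of { p, q, r, t }
  { t }  = ᶜ of { p, q, r, s }
  (now 14)
Pass 4: +2 →
  { s, t }  = { s } ∪ { t }
  { p, q, r }  = { p, r } ∪ { q }
  (now 16)
After Pass 5 the family is unchanged; done.

Hence σ(ℰ) has 16 members: { {  }, { q }, { s }, { t }, { p, r }, { q, s }, { q, t }, { s, t }, { p, q, r }, { p, r, s }, { p, r, t }, { q, s, t }, { p, q, r, s }, { p, q, r, t }, { p, r, s, t }, S }.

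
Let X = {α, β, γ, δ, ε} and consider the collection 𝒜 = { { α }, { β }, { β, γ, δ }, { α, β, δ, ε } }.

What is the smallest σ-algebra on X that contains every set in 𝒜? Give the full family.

Seed the family with 𝒜 together with ∅ and X: { {  }, { α }, { β }, { β, γ, δ }, { α, β, δ, ε }, X }.
Iteration 1. New:
  { γ }  = ᶜ of { α, β, δ, ε }
  { α, β }  = { β } ∪ { α }
  { α, ε }  = ᶜ of { β, γ, δ }
  { α, β, γ, δ }  = { β, γ, δ } ∪ { α }
  { α, γ, δ, ε }  = ᶜ of { β }
  { β, γ, δ, ε }  = ᶜ of { α }
Iteration 2: +7 →
  { ε }  = ᶜ of { α, β, γ, δ }
  { α, γ }  = { γ } ∪ { α }
  { β, γ }  = { β } ∪ { γ }
  { α, β, γ }  = { α, β } ∪ { γ }
  { α, β, ε }  = { α, β } ∪ { α, ε }
  { α, γ, ε }  = { γ } ∪ { α, ε }
  { γ, δ, ε }  = ᶜ of { α, β }
Iteration 3: +9 →
  { β, δ }  = ᶜ of { α, γ, ε }
  { β, ε }  = { β } ∪ { ε }
  { γ, δ }  = ᶜ of { α, β, ε }
  { γ, ε }  = { ε } ∪ { γ }
  { δ, ε }  = ᶜ of { α, β, γ }
  { α, δ, ε }  = ᶜ of { β, γ }
  { β, γ, ε }  = { ε } ∪ { β, γ }
  { β, δ, ε }  = ᶜ of { α, γ }
  { α, β, γ, ε }  = { α, γ, ε } ∪ { β }
Iteration 4 adds 4:
  { δ }  = ᶜ of { α, β, γ, ε }
  { α, δ }  = ᶜ of { β, γ, ε }
  { α, β, δ }  = ᶜ of { γ, ε }
  { α, γ, δ }  = ᶜ of { β, ε }
Iteration 5: no new sets; the family is a σ-algebra.

Therefore σ(𝒜) = { {  }, { α }, { β }, { γ }, { δ }, { ε }, { α, β }, { α, γ }, { α, δ }, { α, ε }, { β, γ }, { β, δ }, { β, ε }, { γ, δ }, { γ, ε }, { δ, ε }, { α, β, γ }, { α, β, δ }, { α, β, ε }, { α, γ, δ }, { α, γ, ε }, { α, δ, ε }, { β, γ, δ }, { β, γ, ε }, { β, δ, ε }, { γ, δ, ε }, { α, β, γ, δ }, { α, β, γ, ε }, { α, β, δ, ε }, { α, γ, δ, ε }, { β, γ, δ, ε }, X } (|σ(𝒜)| = 32).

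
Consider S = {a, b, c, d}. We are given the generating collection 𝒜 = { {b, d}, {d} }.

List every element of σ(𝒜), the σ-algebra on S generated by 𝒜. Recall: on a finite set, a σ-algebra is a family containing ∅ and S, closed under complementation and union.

Seed the family with 𝒜 together with ∅ and S: { {}, {d}, {b, d}, S }.
Iteration 1: +2 →
  {a, c}  = complement {b, d}
  {a, b, c}  = complement {d}
  [6 total]
Iteration 2 adds 1:
  {a, c, d}  = {a, c} ∪ {d}
  [7 total]
Iteration 3 adds 1:
  {b}  = complement {a, c, d}
  [8 total]
Iteration 4: no new sets; the family is a σ-algebra.

σ(𝒜) = { {}, {b}, {d}, {a, c}, {b, d}, {a, b, c}, {a, c, d}, S }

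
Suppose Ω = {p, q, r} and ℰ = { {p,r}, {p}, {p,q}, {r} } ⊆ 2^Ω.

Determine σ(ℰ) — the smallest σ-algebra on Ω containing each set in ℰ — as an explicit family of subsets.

σ(ℰ) = { {}, {p}, {q}, {r}, {p,q}, {p,r}, {q,r}, Ω }

Working:
Begin from { {}, {p}, {r}, {p,q}, {p,r}, Ω } (that is, ℰ plus ∅ and Ω).
Iteration 1 adds 2:
  {q}  = complement {p,r}
  {q,r}  = complement {p}
Iteration 2: no new sets; the family is a σ-algebra.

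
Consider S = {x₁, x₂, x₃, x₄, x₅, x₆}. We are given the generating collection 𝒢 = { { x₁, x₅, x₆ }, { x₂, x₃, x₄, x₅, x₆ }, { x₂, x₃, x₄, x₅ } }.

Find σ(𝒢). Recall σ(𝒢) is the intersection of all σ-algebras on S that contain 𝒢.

Answer: σ(𝒢) = { {}, { x₁ }, { x₅ }, { x₆ }, { x₁, x₅ }, { x₁, x₆ }, { x₅, x₆ }, { x₁, x₅, x₆ }, { x₂, x₃, x₄ }, { x₁, x₂, x₃, x₄ }, { x₂, x₃, x₄, x₅ }, { x₂, x₃, x₄, x₆ }, { x₁, x₂, x₃, x₄, x₅ }, { x₁, x₂, x₃, x₄, x₆ }, { x₂, x₃, x₄, x₅, x₆ }, S }

Derivation:
Seed the family with 𝒢 together with ∅ and S: { {}, { x₁, x₅, x₆ }, { x₂, x₃, x₄, x₅ }, { x₂, x₃, x₄, x₅, x₆ }, S }.
Iteration 1. New:
  { x₁ }  = complement { x₂, x₃, x₄, x₅, x₆ }
  { x₁, x₆ }  = complement { x₂, x₃, x₄, x₅ }
  { x₂, x₃, x₄ }  = complement { x₁, x₅, x₆ }
  [8 total]
Iteration 2 (3 new):
  { x₁, x₂, x₃, x₄ }  = { x₂, x₃, x₄ } ∪ { x₁ }
  { x₁, x₂, x₃, x₄, x₅ }  = { x₂, x₃, x₄, x₅ } ∪ { x₁ }
  { x₁, x₂, x₃, x₄, x₆ }  = { x₂, x₃, x₄ } ∪ { x₁, x₆ }
  [11 total]
Iteration 3 adds 3:
  { x₅ }  = complement { x₁, x₂, x₃, x₄, x₆ }
  { x₆ }  = complement { x₁, x₂, x₃, x₄, x₅ }
  { x₅, x₆ }  = complement { x₁, x₂, x₃, x₄ }
  [14 total]
Iteration 4. New:
  { x₁, x₅ }  = { x₅ } ∪ { x₁ }
  { x₂, x₃, x₄, x₆ }  = { x₂, x₃, x₄ } ∪ { x₆ }
  [16 total]
Iteration 5: stable.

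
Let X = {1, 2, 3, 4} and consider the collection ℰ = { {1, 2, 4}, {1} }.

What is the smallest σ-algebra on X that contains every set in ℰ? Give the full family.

|σ(ℰ)| = 8.  σ(ℰ) = { ∅, {1}, {3}, {1, 3}, {2, 4}, {1, 2, 4}, {2, 3, 4}, X }

Working:
Start: ℰ ∪ {∅, X} = { ∅, {1}, {1, 2, 4}, X }.
Round 1 (2 new):
  {3}  = ᶜ of {1, 2, 4}
  {2, 3, 4}  = ᶜ of {1}
  [6 total]
Round 2 (1 new):
  {1, 3}  = {3} ∪ {1}
  [7 total]
Round 3 adds 1:
  {2, 4}  = ᶜ of {1, 3}
  [8 total]
After Round 4 the family is unchanged; done.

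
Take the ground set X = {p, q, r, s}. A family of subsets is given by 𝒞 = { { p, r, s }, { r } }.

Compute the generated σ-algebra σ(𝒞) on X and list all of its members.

Answer: σ(𝒞) = { {  }, { q }, { r }, { p, s }, { q, r }, { p, q, s }, { p, r, s }, X }

Check:
Take S₀ = 𝒞 ∪ {∅, X} = { {  }, { r }, { p, r, s }, X }.
Pass 1 adds 2:
  { q }  = ᶜ of { p, r, s }
  { p, q, s }  = ᶜ of { r }
  — 6 sets.
Pass 2 (1 new):
  { q, r }  = { r } ∪ { q }
  — 7 sets.
Pass 3 adds 1:
  { p, s }  = ᶜ of { q, r }
  — 8 sets.
After Pass 4 the family is unchanged; done.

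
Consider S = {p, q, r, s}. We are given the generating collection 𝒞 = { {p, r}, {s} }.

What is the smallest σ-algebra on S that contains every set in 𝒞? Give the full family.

Start: 𝒞 ∪ {∅, S} = { {}, {s}, {p, r}, S }.
Step 1: +3 →
  {q, s}  = complement {p, r}
  {p, q, r}  = complement {s}
  {p, r, s}  = {p, r} ∪ {s}
  — 7 sets.
Step 2: 1 new —
  {q}  = complement {p, r, s}
  — 8 sets.
Step 3: closed — nothing new.

Therefore σ(𝒞) = { {}, {q}, {s}, {p, r}, {q, s}, {p, q, r}, {p, r, s}, S } (|σ(𝒞)| = 8).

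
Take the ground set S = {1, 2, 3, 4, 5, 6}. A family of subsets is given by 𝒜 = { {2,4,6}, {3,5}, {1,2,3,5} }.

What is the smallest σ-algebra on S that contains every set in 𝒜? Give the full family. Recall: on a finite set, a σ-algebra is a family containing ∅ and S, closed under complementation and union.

Initial family (5 sets): { {}, {3,5}, {2,4,6}, {1,2,3,5}, S }.
Round 1: +4 →
  {4,6}  = {1,2,3,5}ᶜ
  {1,3,5}  = {2,4,6}ᶜ
  {1,2,4,6}  = {3,5}ᶜ
  {2,3,4,5,6}  = {2,4,6} ∪ {3,5}
  (now 9)
Round 2: 3 new —
  {1}  = {2,3,4,5,6}ᶜ
  {3,4,5,6}  = {3,5} ∪ {4,6}
  {1,3,4,5,6}  = {1,3,5} ∪ {4,6}
  (now 12)
Round 3 adds 3:
  {2}  = {1,3,4,5,6}ᶜ
  {1,2}  = {3,4,5,6}ᶜ
  {1,4,6}  = {4,6} ∪ {1}
  (now 15)
Round 4 (1 new):
  {2,3,5}  = {1,4,6}ᶜ
  (now 16)
Round 5: closed — nothing new.

Hence σ(𝒜) has 16 members: { {}, {1}, {2}, {1,2}, {3,5}, {4,6}, {1,3,5}, {1,4,6}, {2,3,5}, {2,4,6}, {1,2,3,5}, {1,2,4,6}, {3,4,5,6}, {1,3,4,5,6}, {2,3,4,5,6}, S }.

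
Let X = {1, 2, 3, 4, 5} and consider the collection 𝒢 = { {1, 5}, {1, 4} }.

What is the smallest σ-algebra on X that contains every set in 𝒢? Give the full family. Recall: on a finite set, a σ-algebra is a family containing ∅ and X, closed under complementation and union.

σ(𝒢) (16 sets): { ∅, {1}, {4}, {5}, {1, 4}, {1, 5}, {2, 3}, {4, 5}, {1, 2, 3}, {1, 4, 5}, {2, 3, 4}, {2, 3, 5}, {1, 2, 3, 4}, {1, 2, 3, 5}, {2, 3, 4, 5}, X }

Check:
Start: 𝒢 ∪ {∅, X} = { ∅, {1, 4}, {1, 5}, X }.
Pass 1: 3 new —
  {1, 4, 5}  = {1, 5} ∪ {1, 4}
  {2, 3, 4}  = X∖{1, 5}
  {2, 3, 5}  = X∖{1, 4}
  [7 total]
Pass 2 adds 4:
  {2, 3}  = X∖{1, 4, 5}
  {1, 2, 3, 4}  = {2, 3, 4} ∪ {1, 4}
  {1, 2, 3, 5}  = {2, 3, 5} ∪ {1, 5}
  {2, 3, 4, 5}  = {2, 3, 5} ∪ {2, 3, 4}
  [11 total]
Pass 3 (3 new):
  {1}  = X∖{2, 3, 4, 5}
  {4}  = X∖{1, 2, 3, 5}
  {5}  = X∖{1, 2, 3, 4}
  [14 total]
Pass 4 (2 new):
  {4, 5}  = {4} ∪ {5}
  {1, 2, 3}  = {2, 3} ∪ {1}
  [16 total]
Pass 5 adds nothing — fixpoint reached.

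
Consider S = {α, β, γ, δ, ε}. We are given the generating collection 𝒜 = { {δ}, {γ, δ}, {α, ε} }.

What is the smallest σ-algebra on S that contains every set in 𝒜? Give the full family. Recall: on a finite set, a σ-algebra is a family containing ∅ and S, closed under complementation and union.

σ(𝒜) = { {}, {β}, {γ}, {δ}, {α, ε}, {β, γ}, {β, δ}, {γ, δ}, {α, β, ε}, {α, γ, ε}, {α, δ, ε}, {β, γ, δ}, {α, β, γ, ε}, {α, β, δ, ε}, {α, γ, δ, ε}, S }

Derivation:
Initial family (5 sets): { {}, {δ}, {α, ε}, {γ, δ}, S }.
Round 1 adds 5:
  {α, β, ε}  = S∖{γ, δ}
  {α, δ, ε}  = {α, ε} ∪ {δ}
  {β, γ, δ}  = S∖{α, ε}
  {α, β, γ, ε}  = S∖{δ}
  {α, γ, δ, ε}  = {γ, δ} ∪ {α, ε}
  [10 total]
Round 2 (3 new):
  {β}  = S∖{α, γ, δ, ε}
  {β, γ}  = S∖{α, δ, ε}
  {α, β, δ, ε}  = {α, δ, ε} ∪ {α, β, ε}
  [13 total]
Round 3 adds 2:
  {γ}  = S∖{α, β, δ, ε}
  {β, δ}  = {δ} ∪ {β}
  [15 total]
Round 4: +1 →
  {α, γ, ε}  = S∖{β, δ}
  [16 total]
Round 5: already closed under ᶜ and ∪.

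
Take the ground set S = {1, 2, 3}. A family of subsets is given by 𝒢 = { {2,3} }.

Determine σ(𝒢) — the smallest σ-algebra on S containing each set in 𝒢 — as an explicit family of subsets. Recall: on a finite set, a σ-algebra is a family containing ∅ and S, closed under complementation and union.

|σ(𝒢)| = 4.  σ(𝒢) = { ∅, {1}, {2,3}, S }

Trace:
Start: 𝒢 ∪ {∅, S} = { ∅, {2,3}, S }.
Iteration 1. New:
  {1}  = ᶜ of {2,3}
Iteration 2 adds nothing — fixpoint reached.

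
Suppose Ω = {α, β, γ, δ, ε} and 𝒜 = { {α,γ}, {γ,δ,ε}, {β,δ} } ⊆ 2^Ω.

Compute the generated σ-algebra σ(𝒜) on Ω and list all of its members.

σ(𝒜) (32 sets): { {}, {α}, {β}, {γ}, {δ}, {ε}, {α,β}, {α,γ}, {α,δ}, {α,ε}, {β,γ}, {β,δ}, {β,ε}, {γ,δ}, {γ,ε}, {δ,ε}, {α,β,γ}, {α,β,δ}, {α,β,ε}, {α,γ,δ}, {α,γ,ε}, {α,δ,ε}, {β,γ,δ}, {β,γ,ε}, {β,δ,ε}, {γ,δ,ε}, {α,β,γ,δ}, {α,β,γ,ε}, {α,β,δ,ε}, {α,γ,δ,ε}, {β,γ,δ,ε}, Ω }

Check:
Initial family (5 sets): { {}, {α,γ}, {β,δ}, {γ,δ,ε}, Ω }.
Round 1. New:
  {α,β}  = Ω∖{γ,δ,ε}
  {α,γ,ε}  = Ω∖{β,δ}
  {β,δ,ε}  = Ω∖{α,γ}
  {α,β,γ,δ}  = {α,γ} ∪ {β,δ}
  {α,γ,δ,ε}  = {γ,δ,ε} ∪ {α,γ}
  {β,γ,δ,ε}  = {γ,δ,ε} ∪ {β,δ}
  |family| = 11
Round 2: 7 new —
  {α}  = Ω∖{β,γ,δ,ε}
  {β}  = Ω∖{α,γ,δ,ε}
  {ε}  = Ω∖{α,β,γ,δ}
  {α,β,γ}  = {α,β} ∪ {α,γ}
  {α,β,δ}  = {α,β} ∪ {β,δ}
  {α,β,γ,ε}  = {α,β} ∪ {α,γ,ε}
  {α,β,δ,ε}  = {α,β} ∪ {β,δ,ε}
  |family| = 18
Round 3: 7 new —
  {γ}  = Ω∖{α,β,δ,ε}
  {δ}  = Ω∖{α,β,γ,ε}
  {α,ε}  = {ε} ∪ {α}
  {β,ε}  = {β} ∪ {ε}
  {γ,ε}  = Ω∖{α,β,δ}
  {δ,ε}  = Ω∖{α,β,γ}
  {α,β,ε}  = {α,β} ∪ {ε}
  |family| = 25
Round 4: +7 →
  {α,δ}  = {δ} ∪ {α}
  {β,γ}  = {β} ∪ {γ}
  {γ,δ}  = Ω∖{α,β,ε}
  {α,γ,δ}  = Ω∖{β,ε}
  {α,δ,ε}  = {δ,ε} ∪ {α,ε}
  {β,γ,δ}  = Ω∖{α,ε}
  {β,γ,ε}  = {β,ε} ∪ {γ}
  |family| = 32
Round 5: already closed under ᶜ and ∪.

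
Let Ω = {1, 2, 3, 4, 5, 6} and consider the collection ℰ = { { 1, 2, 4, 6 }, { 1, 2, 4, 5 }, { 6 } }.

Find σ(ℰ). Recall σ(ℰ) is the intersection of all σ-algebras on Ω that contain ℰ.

σ(ℰ) (16 sets): { {  }, { 3 }, { 5 }, { 6 }, { 3, 5 }, { 3, 6 }, { 5, 6 }, { 1, 2, 4 }, { 3, 5, 6 }, { 1, 2, 3, 4 }, { 1, 2, 4, 5 }, { 1, 2, 4, 6 }, { 1, 2, 3, 4, 5 }, { 1, 2, 3, 4, 6 }, { 1, 2, 4, 5, 6 }, Ω }

Working:
Begin from { {  }, { 6 }, { 1, 2, 4, 5 }, { 1, 2, 4, 6 }, Ω } (that is, ℰ plus ∅ and Ω).
Iteration 1 adds 4:
  { 3, 5 }  = Ω∖{ 1, 2, 4, 6 }
  { 3, 6 }  = Ω∖{ 1, 2, 4, 5 }
  { 1, 2, 3, 4, 5 }  = Ω∖{ 6 }
  { 1, 2, 4, 5, 6 }  = { 1, 2, 4, 6 } ∪ { 1, 2, 4, 5 }
  — 9 sets.
Iteration 2 adds 3:
  { 3 }  = Ω∖{ 1, 2, 4, 5, 6 }
  { 3, 5, 6 }  = { 6 } ∪ { 3, 5 }
  { 1, 2, 3, 4, 6 }  = { 1, 2, 4, 6 } ∪ { 3, 6 }
  — 12 sets.
Iteration 3: +2 →
  { 5 }  = Ω∖{ 1, 2, 3, 4, 6 }
  { 1, 2, 4 }  = Ω∖{ 3, 5, 6 }
  — 14 sets.
Iteration 4 (2 new):
  { 5, 6 }  = { 6 } ∪ { 5 }
  { 1, 2, 3, 4 }  = { 3 } ∪ { 1, 2, 4 }
  — 16 sets.
Iteration 5: stable.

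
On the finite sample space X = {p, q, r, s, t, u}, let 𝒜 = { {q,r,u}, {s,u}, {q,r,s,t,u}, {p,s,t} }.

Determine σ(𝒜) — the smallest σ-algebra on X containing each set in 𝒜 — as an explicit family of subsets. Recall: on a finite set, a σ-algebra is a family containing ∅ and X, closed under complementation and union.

σ(𝒜) (32 sets): { ∅, {p}, {s}, {t}, {u}, {p,s}, {p,t}, {p,u}, {q,r}, {s,t}, {s,u}, {t,u}, {p,q,r}, {p,s,t}, {p,s,u}, {p,t,u}, {q,r,s}, {q,r,t}, {q,r,u}, {s,t,u}, {p,q,r,s}, {p,q,r,t}, {p,q,r,u}, {p,s,t,u}, {q,r,s,t}, {q,r,s,u}, {q,r,t,u}, {p,q,r,s,t}, {p,q,r,s,u}, {p,q,r,t,u}, {q,r,s,t,u}, X }

Derivation:
Begin from { ∅, {s,u}, {p,s,t}, {q,r,u}, {q,r,s,t,u}, X } (that is, 𝒜 plus ∅ and X).
Step 1: +4 →
  {p}  = complement {q,r,s,t,u}
  {p,q,r,t}  = complement {s,u}
  {p,s,t,u}  = {p,s,t} ∪ {s,u}
  {q,r,s,u}  = {q,r,u} ∪ {s,u}
  (now 10)
Step 2 (7 new):
  {p,t}  = complement {q,r,s,u}
  {q,r}  = complement {p,s,t,u}
  {p,s,u}  = {s,u} ∪ {p}
  {p,q,r,u}  = {q,r,u} ∪ {p}
  {p,q,r,s,t}  = {p,s,t} ∪ {p,q,r,t}
  {p,q,r,s,u}  = {q,r,s,u} ∪ {p}
  {p,q,r,t,u}  = {q,r,u} ∪ {p,q,r,t}
  (now 17)
Step 3 adds 6:
  {s}  = complement {p,q,r,t,u}
  {t}  = complement {p,q,r,s,u}
  {u}  = complement {p,q,r,s,t}
  {s,t}  = complement {p,q,r,u}
  {p,q,r}  = {q,r} ∪ {p}
  {q,r,t}  = complement {p,s,u}
  (now 23)
Step 4 adds 9:
  {p,s}  = {p} ∪ {s}
  {p,u}  = {p} ∪ {u}
  {t,u}  = {u} ∪ {t}
  {p,t,u}  = {u} ∪ {p,t}
  {q,r,s}  = {q,r} ∪ {s}
  {s,t,u}  = complement {p,q,r}
  {p,q,r,s}  = {p,q,r} ∪ {s}
  {q,r,s,t}  = {s,t} ∪ {q,r,t}
  {q,r,t,u}  = {q,r,u} ∪ {t}
  (now 32)
Step 5: closed — nothing new.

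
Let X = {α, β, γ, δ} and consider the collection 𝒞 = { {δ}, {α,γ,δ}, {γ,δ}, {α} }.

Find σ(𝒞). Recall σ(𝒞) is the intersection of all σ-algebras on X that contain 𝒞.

Seed the family with 𝒞 together with ∅ and X: { {}, {α}, {δ}, {γ,δ}, {α,γ,δ}, X }.
Round 1 (5 new):
  {β}  = complement {α,γ,δ}
  {α,β}  = complement {γ,δ}
  {α,δ}  = {δ} ∪ {α}
  {α,β,γ}  = complement {δ}
  {β,γ,δ}  = complement {α}
  [11 total]
Round 2: +3 →
  {β,γ}  = complement {α,δ}
  {β,δ}  = {β} ∪ {δ}
  {α,β,δ}  = {α,β} ∪ {α,δ}
  [14 total]
Round 3. New:
  {γ}  = complement {α,β,δ}
  {α,γ}  = complement {β,δ}
  [16 total]
After Round 4 the family is unchanged; done.

|σ(𝒞)| = 16.  σ(𝒞) = { {}, {α}, {β}, {γ}, {δ}, {α,β}, {α,γ}, {α,δ}, {β,γ}, {β,δ}, {γ,δ}, {α,β,γ}, {α,β,δ}, {α,γ,δ}, {β,γ,δ}, X }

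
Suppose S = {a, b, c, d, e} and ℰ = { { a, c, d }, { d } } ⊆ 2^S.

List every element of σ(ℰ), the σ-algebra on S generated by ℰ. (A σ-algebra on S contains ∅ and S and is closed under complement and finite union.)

Start: ℰ ∪ {∅, S} = { {}, { d }, { a, c, d }, S }.
Pass 1 adds 2:
  { b, e }  = ᶜ of { a, c, d }
  { a, b, c, e }  = ᶜ of { d }
  (now 6)
Pass 2. New:
  { b, d, e }  = { b, e } ∪ { d }
  (now 7)
Pass 3: +1 →
  { a, c }  = ᶜ of { b, d, e }
  (now 8)
Pass 4 adds nothing — fixpoint reached.

|σ(ℰ)| = 8.  σ(ℰ) = { {}, { d }, { a, c }, { b, e }, { a, c, d }, { b, d, e }, { a, b, c, e }, S }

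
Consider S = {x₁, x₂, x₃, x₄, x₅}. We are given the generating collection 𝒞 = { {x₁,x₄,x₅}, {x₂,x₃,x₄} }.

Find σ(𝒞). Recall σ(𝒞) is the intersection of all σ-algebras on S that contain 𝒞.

Take S₀ = 𝒞 ∪ {∅, S} = { ∅, {x₁,x₄,x₅}, {x₂,x₃,x₄}, S }.
Iteration 1. New:
  {x₁,x₅}  = ᶜ of {x₂,x₃,x₄}
  {x₂,x₃}  = ᶜ of {x₁,x₄,x₅}
  [6 total]
Iteration 2 (1 new):
  {x₁,x₂,x₃,x₅}  = {x₂,x₃} ∪ {x₁,x₅}
  [7 total]
Iteration 3. New:
  {x₄}  = ᶜ of {x₁,x₂,x₃,x₅}
  [8 total]
Iteration 4: no new sets; the family is a σ-algebra.

σ(𝒞) = { ∅, {x₄}, {x₁,x₅}, {x₂,x₃}, {x₁,x₄,x₅}, {x₂,x₃,x₄}, {x₁,x₂,x₃,x₅}, S }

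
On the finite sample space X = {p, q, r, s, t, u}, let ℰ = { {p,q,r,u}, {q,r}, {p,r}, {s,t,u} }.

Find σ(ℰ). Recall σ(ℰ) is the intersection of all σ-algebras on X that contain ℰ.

σ(ℰ) = { {}, {p}, {q}, {r}, {u}, {p,q}, {p,r}, {p,u}, {q,r}, {q,u}, {r,u}, {s,t}, {p,q,r}, {p,q,u}, {p,r,u}, {p,s,t}, {q,r,u}, {q,s,t}, {r,s,t}, {s,t,u}, {p,q,r,u}, {p,q,s,t}, {p,r,s,t}, {p,s,t,u}, {q,r,s,t}, {q,s,t,u}, {r,s,t,u}, {p,q,r,s,t}, {p,q,s,t,u}, {p,r,s,t,u}, {q,r,s,t,u}, X }

Working:
Take S₀ = ℰ ∪ {∅, X} = { {}, {p,r}, {q,r}, {s,t,u}, {p,q,r,u}, X }.
Step 1: 6 new —
  {s,t}  = X∖{p,q,r,u}
  {p,q,r}  = X∖{s,t,u}
  {p,s,t,u}  = X∖{q,r}
  {q,s,t,u}  = X∖{p,r}
  {p,r,s,t,u}  = {p,r} ∪ {s,t,u}
  {q,r,s,t,u}  = {q,r} ∪ {s,t,u}
  — 12 sets.
Step 2: 6 new —
  {p}  = X∖{q,r,s,t,u}
  {q}  = X∖{p,r,s,t,u}
  {p,r,s,t}  = {s,t} ∪ {p,r}
  {q,r,s,t}  = {s,t} ∪ {q,r}
  {p,q,r,s,t}  = {p,q,r} ∪ {s,t}
  {p,q,s,t,u}  = {p,s,t,u} ∪ {q,s,t,u}
  — 18 sets.
Step 3 (7 new):
  {r}  = X∖{p,q,s,t,u}
  {u}  = X∖{p,q,r,s,t}
  {p,q}  = {q} ∪ {p}
  {p,u}  = X∖{q,r,s,t}
  {q,u}  = X∖{p,r,s,t}
  {p,s,t}  = {s,t} ∪ {p}
  {q,s,t}  = {s,t} ∪ {q}
  — 25 sets.
Step 4: 7 new —
  {r,u}  = {u} ∪ {r}
  {p,q,u}  = {p,q} ∪ {p,u}
  {p,r,u}  = X∖{q,s,t}
  {q,r,u}  = X∖{p,s,t}
  {r,s,t}  = {s,t} ∪ {r}
  {p,q,s,t}  = {p,s,t} ∪ {p,q}
  {r,s,t,u}  = X∖{p,q}
  — 32 sets.
Step 5: stable.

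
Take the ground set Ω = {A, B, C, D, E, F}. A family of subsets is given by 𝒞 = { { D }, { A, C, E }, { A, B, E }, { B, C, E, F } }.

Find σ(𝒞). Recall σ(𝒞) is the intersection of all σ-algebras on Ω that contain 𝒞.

σ(𝒞) (64 sets): { {}, { A }, { B }, { C }, { D }, { E }, { F }, { A, B }, { A, C }, { A, D }, { A, E }, { A, F }, { B, C }, { B, D }, { B, E }, { B, F }, { C, D }, { C, E }, { C, F }, { D, E }, { D, F }, { E, F }, { A, B, C }, { A, B, D }, { A, B, E }, { A, B, F }, { A, C, D }, { A, C, E }, { A, C, F }, { A, D, E }, { A, D, F }, { A, E, F }, { B, C, D }, { B, C, E }, { B, C, F }, { B, D, E }, { B, D, F }, { B, E, F }, { C, D, E }, { C, D, F }, { C, E, F }, { D, E, F }, { A, B, C, D }, { A, B, C, E }, { A, B, C, F }, { A, B, D, E }, { A, B, D, F }, { A, B, E, F }, { A, C, D, E }, { A, C, D, F }, { A, C, E, F }, { A, D, E, F }, { B, C, D, E }, { B, C, D, F }, { B, C, E, F }, { B, D, E, F }, { C, D, E, F }, { A, B, C, D, E }, { A, B, C, D, F }, { A, B, C, E, F }, { A, B, D, E, F }, { A, C, D, E, F }, { B, C, D, E, F }, Ω }

Derivation:
Seed the family with 𝒞 together with ∅ and Ω: { {}, { D }, { A, B, E }, { A, C, E }, { B, C, E, F }, Ω }.
Iteration 1 (8 new):
  { A, D }  = { B, C, E, F }ᶜ
  { B, D, F }  = { A, C, E }ᶜ
  { C, D, F }  = { A, B, E }ᶜ
  { A, B, C, E }  = { A, B, E } ∪ { A, C, E }
  { A, B, D, E }  = { A, B, E } ∪ { D }
  { A, C, D, E }  = { D } ∪ { A, C, E }
  { A, B, C, E, F }  = { D }ᶜ
  { B, C, D, E, F }  = { D } ∪ { B, C, E, F }
  [14 total]
Iteration 2 adds 10:
  { A }  = { B, C, D, E, F }ᶜ
  { B, F }  = { A, C, D, E }ᶜ
  { C, F }  = { A, B, D, E }ᶜ
  { D, F }  = { A, B, C, E }ᶜ
  { A, B, D, F }  = { B, D, F } ∪ { A, D }
  { A, C, D, F }  = { A, D } ∪ { C, D, F }
  { B, C, D, F }  = { B, D, F } ∪ { C, D, F }
  { A, B, C, D, E }  = { A, C, E } ∪ { A, B, D, E }
  { A, B, D, E, F }  = { B, D, F } ∪ { A, B, D, E }
  { A, C, D, E, F }  = { A, C, E } ∪ { C, D, F }
  [24 total]
Iteration 3 (13 new):
  { B }  = { A, C, D, E, F }ᶜ
  { C }  = { A, B, D, E, F }ᶜ
  { F }  = { A, B, C, D, E }ᶜ
  { A, E }  = { B, C, D, F }ᶜ
  { B, E }  = { A, C, D, F }ᶜ
  { C, E }  = { A, B, D, F }ᶜ
  { A, B, F }  = { B, F } ∪ { A }
  { A, C, F }  = { C, F } ∪ { A }
  { A, D, F }  = { A, D } ∪ { D, F }
  { B, C, F }  = { B, F } ∪ { C, F }
  { A, B, E, F }  = { B, F } ∪ { A, B, E }
  { A, C, E, F }  = { A, C, E } ∪ { C, F }
  { A, B, C, D, F }  = { B, D, F } ∪ { A, C, D, F }
  [37 total]
Iteration 4 (20 new):
  { E }  = { A, B, C, D, F }ᶜ
  { A, B }  = { A } ∪ { B }
  { A, C }  = { A } ∪ { C }
  { A, F }  = { A } ∪ { F }
  { B, C }  = { B } ∪ { C }
  { B, D }  = { A, C, E, F }ᶜ
  { C, D }  = { A, B, E, F }ᶜ
  { A, B, D }  = { B } ∪ { A, D }
  { A, C, D }  = { C } ∪ { A, D }
  { A, D, E }  = { B, C, F }ᶜ
  { A, E, F }  = { F } ∪ { A, E }
  { B, C, E }  = { A, D, F }ᶜ
  { B, D, E }  = { A, C, F }ᶜ
  { B, E, F }  = { B, E } ∪ { B, F }
  { C, D, E }  = { A, B, F }ᶜ
  { C, E, F }  = { F } ∪ { C, E }
  { A, B, C, F }  = { A } ∪ { B, C, F }
  { A, D, E, F }  = { A, D, F } ∪ { A, E }
  { B, D, E, F }  = { B, D, F } ∪ { B, E }
  { C, D, E, F }  = { C, D, F } ∪ { C, E }
  [57 total]
Iteration 5 (7 new):
  { D, E }  = { A, B, C, F }ᶜ
  { E, F }  = { F } ∪ { E }
  { A, B, C }  = { B } ∪ { A, C }
  { B, C, D }  = { A, E, F }ᶜ
  { D, E, F }  = { D, F } ∪ { E }
  { A, B, C, D }  = { C, D } ∪ { A, B }
  { B, C, D, E }  = { A, F }ᶜ
  [64 total]
Iteration 6: already closed under ᶜ and ∪.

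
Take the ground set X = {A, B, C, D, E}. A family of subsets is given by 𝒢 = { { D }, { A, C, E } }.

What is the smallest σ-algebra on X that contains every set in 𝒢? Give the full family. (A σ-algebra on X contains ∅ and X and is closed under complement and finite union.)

Initial family (4 sets): { ∅, { D }, { A, C, E }, X }.
Pass 1: 3 new —
  { B, D }  = ᶜ of { A, C, E }
  { A, B, C, E }  = ᶜ of { D }
  { A, C, D, E }  = { A, C, E } ∪ { D }
Pass 2: +1 →
  { B }  = ᶜ of { A, C, D, E }
Pass 3: stable.

|σ(𝒢)| = 8.  σ(𝒢) = { ∅, { B }, { D }, { B, D }, { A, C, E }, { A, B, C, E }, { A, C, D, E }, X }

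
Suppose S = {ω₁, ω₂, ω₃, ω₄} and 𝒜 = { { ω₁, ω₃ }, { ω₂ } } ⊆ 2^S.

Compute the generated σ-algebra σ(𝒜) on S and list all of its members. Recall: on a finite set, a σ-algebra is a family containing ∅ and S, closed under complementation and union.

Start: 𝒜 ∪ {∅, S} = { ∅, { ω₂ }, { ω₁, ω₃ }, S }.
Iteration 1: 3 new —
  { ω₂, ω₄ }  = ᶜ of { ω₁, ω₃ }
  { ω₁, ω₂, ω₃ }  = { ω₁, ω₃ } ∪ { ω₂ }
  { ω₁, ω₃, ω₄ }  = ᶜ of { ω₂ }
Iteration 2: 1 new —
  { ω₄ }  = ᶜ of { ω₁, ω₂, ω₃ }
Iteration 3: no new sets; the family is a σ-algebra.

σ(𝒜) = { ∅, { ω₂ }, { ω₄ }, { ω₁, ω₃ }, { ω₂, ω₄ }, { ω₁, ω₂, ω₃ }, { ω₁, ω₃, ω₄ }, S }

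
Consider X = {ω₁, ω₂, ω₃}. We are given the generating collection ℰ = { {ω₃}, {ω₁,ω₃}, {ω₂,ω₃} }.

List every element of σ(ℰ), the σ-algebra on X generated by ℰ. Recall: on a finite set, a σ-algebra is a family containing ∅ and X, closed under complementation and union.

Seed the family with ℰ together with ∅ and X: { {}, {ω₃}, {ω₁,ω₃}, {ω₂,ω₃}, X }.
Step 1 adds 3:
  {ω₁}  = ᶜ of {ω₂,ω₃}
  {ω₂}  = ᶜ of {ω₁,ω₃}
  {ω₁,ω₂}  = ᶜ of {ω₃}
  [8 total]
Step 2: stable.

|σ(ℰ)| = 8.  σ(ℰ) = { {}, {ω₁}, {ω₂}, {ω₃}, {ω₁,ω₂}, {ω₁,ω₃}, {ω₂,ω₃}, X }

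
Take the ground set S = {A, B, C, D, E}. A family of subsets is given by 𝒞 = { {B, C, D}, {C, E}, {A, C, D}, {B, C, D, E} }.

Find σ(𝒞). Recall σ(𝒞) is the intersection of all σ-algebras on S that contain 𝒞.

|σ(𝒞)| = 32.  σ(𝒞) = { {}, {A}, {B}, {C}, {D}, {E}, {A, B}, {A, C}, {A, D}, {A, E}, {B, C}, {B, D}, {B, E}, {C, D}, {C, E}, {D, E}, {A, B, C}, {A, B, D}, {A, B, E}, {A, C, D}, {A, C, E}, {A, D, E}, {B, C, D}, {B, C, E}, {B, D, E}, {C, D, E}, {A, B, C, D}, {A, B, C, E}, {A, B, D, E}, {A, C, D, E}, {B, C, D, E}, S }

Trace:
Seed the family with 𝒞 together with ∅ and S: { {}, {C, E}, {A, C, D}, {B, C, D}, {B, C, D, E}, S }.
Pass 1. New:
  {A}  = S∖{B, C, D, E}
  {A, E}  = S∖{B, C, D}
  {B, E}  = S∖{A, C, D}
  {A, B, D}  = S∖{C, E}
  {A, B, C, D}  = {A, C, D} ∪ {B, C, D}
  {A, C, D, E}  = {A, C, D} ∪ {C, E}
  — 12 sets.
Pass 2: 6 new —
  {B}  = S∖{A, C, D, E}
  {E}  = S∖{A, B, C, D}
  {A, B, E}  = {B, E} ∪ {A, E}
  {A, C, E}  = {A, E} ∪ {C, E}
  {B, C, E}  = {B, E} ∪ {C, E}
  {A, B, D, E}  = {B, E} ∪ {A, B, D}
  — 18 sets.
Pass 3 adds 6:
  {C}  = S∖{A, B, D, E}
  {A, B}  = {B} ∪ {A}
  {A, D}  = S∖{B, C, E}
  {B, D}  = S∖{A, C, E}
  {C, D}  = S∖{A, B, E}
  {A, B, C, E}  = {B, E} ∪ {A, C, E}
  — 24 sets.
Pass 4: 7 new —
  {D}  = S∖{A, B, C, E}
  {A, C}  = {C} ∪ {A}
  {B, C}  = {B} ∪ {C}
  {A, B, C}  = {A, B} ∪ {C}
  {A, D, E}  = {E} ∪ {A, D}
  {B, D, E}  = {B, E} ∪ {B, D}
  {C, D, E}  = S∖{A, B}
  — 31 sets.
Pass 5. New:
  {D, E}  = S∖{A, B, C}
  — 32 sets.
Pass 6 adds nothing — fixpoint reached.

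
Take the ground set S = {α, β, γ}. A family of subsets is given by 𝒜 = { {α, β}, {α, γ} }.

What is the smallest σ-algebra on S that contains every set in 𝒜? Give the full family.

σ(𝒜) (8 sets): { {}, {α}, {β}, {γ}, {α, β}, {α, γ}, {β, γ}, S }

Derivation:
Start: 𝒜 ∪ {∅, S} = { {}, {α, β}, {α, γ}, S }.
Pass 1 adds 2:
  {β}  = complement {α, γ}
  {γ}  = complement {α, β}
Pass 2: 1 new —
  {β, γ}  = {γ} ∪ {β}
Pass 3 (1 new):
  {α}  = complement {β, γ}
After Pass 4 the family is unchanged; done.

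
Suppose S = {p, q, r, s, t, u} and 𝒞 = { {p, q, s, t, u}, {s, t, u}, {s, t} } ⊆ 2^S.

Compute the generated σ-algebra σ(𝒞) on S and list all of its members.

Answer: σ(𝒞) = { {}, {r}, {u}, {p, q}, {r, u}, {s, t}, {p, q, r}, {p, q, u}, {r, s, t}, {s, t, u}, {p, q, r, u}, {p, q, s, t}, {r, s, t, u}, {p, q, r, s, t}, {p, q, s, t, u}, S }

Derivation:
Start: 𝒞 ∪ {∅, S} = { {}, {s, t}, {s, t, u}, {p, q, s, t, u}, S }.
Round 1 (3 new):
  {r}  = {p, q, s, t, u}ᶜ
  {p, q, r}  = {s, t, u}ᶜ
  {p, q, r, u}  = {s, t}ᶜ
  (now 8)
Round 2. New:
  {r, s, t}  = {s, t} ∪ {r}
  {r, s, t, u}  = {r} ∪ {s, t, u}
  {p, q, r, s, t}  = {s, t} ∪ {p, q, r}
  (now 11)
Round 3: 3 new —
  {u}  = {p, q, r, s, t}ᶜ
  {p, q}  = {r, s, t, u}ᶜ
  {p, q, u}  = {r, s, t}ᶜ
  (now 14)
Round 4: +2 →
  {r, u}  = {r} ∪ {u}
  {p, q, s, t}  = {s, t} ∪ {p, q}
  (now 16)
Round 5: already closed under ᶜ and ∪.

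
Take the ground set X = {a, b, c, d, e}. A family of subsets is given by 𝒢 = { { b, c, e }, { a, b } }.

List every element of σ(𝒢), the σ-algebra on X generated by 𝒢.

σ(𝒢) (16 sets): { ∅, { a }, { b }, { d }, { a, b }, { a, d }, { b, d }, { c, e }, { a, b, d }, { a, c, e }, { b, c, e }, { c, d, e }, { a, b, c, e }, { a, c, d, e }, { b, c, d, e }, X }

Working:
Begin from { ∅, { a, b }, { b, c, e }, X } (that is, 𝒢 plus ∅ and X).
Step 1 (3 new):
  { a, d }  = X∖{ b, c, e }
  { c, d, e }  = X∖{ a, b }
  { a, b, c, e }  = { a, b } ∪ { b, c, e }
  [7 total]
Step 2 (4 new):
  { d }  = X∖{ a, b, c, e }
  { a, b, d }  = { a, d } ∪ { a, b }
  { a, c, d, e }  = { c, d, e } ∪ { a, d }
  { b, c, d, e }  = { c, d, e } ∪ { b, c, e }
  [11 total]
Step 3: +3 →
  { a }  = X∖{ b, c, d, e }
  { b }  = X∖{ a, c, d, e }
  { c, e }  = X∖{ a, b, d }
  [14 total]
Step 4 adds 2:
  { b, d }  = { d } ∪ { b }
  { a, c, e }  = { c, e } ∪ { a }
  [16 total]
Step 5 adds nothing — fixpoint reached.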